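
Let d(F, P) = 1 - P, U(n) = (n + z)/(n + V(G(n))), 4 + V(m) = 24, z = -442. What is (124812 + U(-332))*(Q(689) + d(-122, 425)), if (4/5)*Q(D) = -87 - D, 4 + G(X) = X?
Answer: -4523776041/26 ≈ -1.7399e+8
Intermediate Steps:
G(X) = -4 + X
V(m) = 20 (V(m) = -4 + 24 = 20)
Q(D) = -435/4 - 5*D/4 (Q(D) = 5*(-87 - D)/4 = -435/4 - 5*D/4)
U(n) = (-442 + n)/(20 + n) (U(n) = (n - 442)/(n + 20) = (-442 + n)/(20 + n))
(124812 + U(-332))*(Q(689) + d(-122, 425)) = (124812 + (-442 - 332)/(20 - 332))*((-435/4 - 5/4*689) + (1 - 1*425)) = (124812 - 774/(-312))*((-435/4 - 3445/4) + (1 - 425)) = (124812 - 1/312*(-774))*(-970 - 424) = (124812 + 129/52)*(-1394) = (6490353/52)*(-1394) = -4523776041/26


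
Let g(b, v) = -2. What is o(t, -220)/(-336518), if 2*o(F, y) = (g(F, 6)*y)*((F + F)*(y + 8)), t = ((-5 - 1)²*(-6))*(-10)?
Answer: 100742400/168259 ≈ 598.73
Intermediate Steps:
t = 2160 (t = ((-6)²*(-6))*(-10) = (36*(-6))*(-10) = -216*(-10) = 2160)
o(F, y) = -2*F*y*(8 + y) (o(F, y) = ((-2*y)*((F + F)*(y + 8)))/2 = ((-2*y)*((2*F)*(8 + y)))/2 = ((-2*y)*(2*F*(8 + y)))/2 = (-4*F*y*(8 + y))/2 = -2*F*y*(8 + y))
o(t, -220)/(-336518) = -2*2160*(-220)*(8 - 220)/(-336518) = -2*2160*(-220)*(-212)*(-1/336518) = -201484800*(-1/336518) = 100742400/168259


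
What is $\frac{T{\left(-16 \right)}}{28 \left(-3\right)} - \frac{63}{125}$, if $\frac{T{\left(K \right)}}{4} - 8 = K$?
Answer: $- \frac{323}{2625} \approx -0.12305$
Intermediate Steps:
$T{\left(K \right)} = 32 + 4 K$
$\frac{T{\left(-16 \right)}}{28 \left(-3\right)} - \frac{63}{125} = \frac{32 + 4 \left(-16\right)}{28 \left(-3\right)} - \frac{63}{125} = \frac{32 - 64}{-84} - \frac{63}{125} = \left(-32\right) \left(- \frac{1}{84}\right) - \frac{63}{125} = \frac{8}{21} - \frac{63}{125} = - \frac{323}{2625}$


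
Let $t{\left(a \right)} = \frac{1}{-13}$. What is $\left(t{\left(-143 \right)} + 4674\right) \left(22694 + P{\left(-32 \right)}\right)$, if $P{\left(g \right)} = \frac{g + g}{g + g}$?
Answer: $\frac{1378970895}{13} \approx 1.0607 \cdot 10^{8}$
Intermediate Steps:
$P{\left(g \right)} = 1$ ($P{\left(g \right)} = \frac{2 g}{2 g} = 2 g \frac{1}{2 g} = 1$)
$t{\left(a \right)} = - \frac{1}{13}$
$\left(t{\left(-143 \right)} + 4674\right) \left(22694 + P{\left(-32 \right)}\right) = \left(- \frac{1}{13} + 4674\right) \left(22694 + 1\right) = \frac{60761}{13} \cdot 22695 = \frac{1378970895}{13}$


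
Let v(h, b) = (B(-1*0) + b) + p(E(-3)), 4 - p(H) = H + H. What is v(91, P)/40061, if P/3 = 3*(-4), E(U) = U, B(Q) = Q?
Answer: -26/40061 ≈ -0.00064901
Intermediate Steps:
p(H) = 4 - 2*H (p(H) = 4 - (H + H) = 4 - 2*H)
P = -36 (P = 3*(3*(-4)) = 3*(-12) = -36)
v(h, b) = 10 + b (v(h, b) = (-1*0 + b) + (4 - 2*(-3)) = (0 + b) + (4 + 6) = b + 10 = 10 + b)
v(91, P)/40061 = (10 - 36)/40061 = -26*1/40061 = -26/40061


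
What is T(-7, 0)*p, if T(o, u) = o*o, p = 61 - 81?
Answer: -980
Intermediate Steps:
p = -20
T(o, u) = o**2
T(-7, 0)*p = (-7)**2*(-20) = 49*(-20) = -980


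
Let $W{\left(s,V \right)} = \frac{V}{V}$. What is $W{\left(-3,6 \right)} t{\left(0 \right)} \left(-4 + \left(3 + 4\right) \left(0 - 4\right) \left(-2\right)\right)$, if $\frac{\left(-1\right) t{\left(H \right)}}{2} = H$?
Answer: $0$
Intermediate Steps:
$t{\left(H \right)} = - 2 H$
$W{\left(s,V \right)} = 1$
$W{\left(-3,6 \right)} t{\left(0 \right)} \left(-4 + \left(3 + 4\right) \left(0 - 4\right) \left(-2\right)\right) = 1 \left(\left(-2\right) 0\right) \left(-4 + \left(3 + 4\right) \left(0 - 4\right) \left(-2\right)\right) = 1 \cdot 0 \left(-4 + 7 \left(-4\right) \left(-2\right)\right) = 0 \left(-4 - -56\right) = 0 \left(-4 + 56\right) = 0 \cdot 52 = 0$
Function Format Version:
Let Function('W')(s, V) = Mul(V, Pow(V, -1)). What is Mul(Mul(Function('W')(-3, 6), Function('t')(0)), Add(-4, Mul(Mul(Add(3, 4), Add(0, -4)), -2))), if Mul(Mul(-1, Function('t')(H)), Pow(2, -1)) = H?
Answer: 0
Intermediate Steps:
Function('t')(H) = Mul(-2, H)
Function('W')(s, V) = 1
Mul(Mul(Function('W')(-3, 6), Function('t')(0)), Add(-4, Mul(Mul(Add(3, 4), Add(0, -4)), -2))) = Mul(Mul(1, Mul(-2, 0)), Add(-4, Mul(Mul(Add(3, 4), Add(0, -4)), -2))) = Mul(Mul(1, 0), Add(-4, Mul(Mul(7, -4), -2))) = Mul(0, Add(-4, Mul(-28, -2))) = Mul(0, Add(-4, 56)) = Mul(0, 52) = 0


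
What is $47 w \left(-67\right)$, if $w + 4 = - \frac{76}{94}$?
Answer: $15142$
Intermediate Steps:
$w = - \frac{226}{47}$ ($w = -4 - \frac{76}{94} = -4 - \frac{38}{47} = - \frac{226}{47} \approx -4.8085$)
$47 w \left(-67\right) = 47 \left(- \frac{226}{47}\right) \left(-67\right) = \left(-226\right) \left(-67\right) = 15142$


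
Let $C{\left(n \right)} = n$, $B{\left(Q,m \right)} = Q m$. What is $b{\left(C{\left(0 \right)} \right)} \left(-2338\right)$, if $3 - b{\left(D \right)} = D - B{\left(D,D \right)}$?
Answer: $-7014$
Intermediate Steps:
$b{\left(D \right)} = 3 + D^{2} - D$ ($b{\left(D \right)} = 3 - \left(D - D D\right) = 3 - \left(D - D^{2}\right) = 3 + \left(D^{2} - D\right) = 3 + D^{2} - D$)
$b{\left(C{\left(0 \right)} \right)} \left(-2338\right) = \left(3 + 0^{2} - 0\right) \left(-2338\right) = \left(3 + 0 + 0\right) \left(-2338\right) = 3 \left(-2338\right) = -7014$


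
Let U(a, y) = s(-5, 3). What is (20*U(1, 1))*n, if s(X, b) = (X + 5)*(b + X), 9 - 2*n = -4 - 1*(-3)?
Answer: 0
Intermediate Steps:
n = 5 (n = 9/2 - (-4 - 1*(-3))/2 = 9/2 - (-4 + 3)/2 = 9/2 - 1/2*(-1) = 9/2 + 1/2 = 5)
s(X, b) = (5 + X)*(X + b)
U(a, y) = 0 (U(a, y) = (-5)**2 + 5*(-5) + 5*3 - 5*3 = 25 - 25 + 15 - 15 = 0)
(20*U(1, 1))*n = (20*0)*5 = 0*5 = 0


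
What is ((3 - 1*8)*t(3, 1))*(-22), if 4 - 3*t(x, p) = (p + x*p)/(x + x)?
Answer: 1100/9 ≈ 122.22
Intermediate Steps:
t(x, p) = 4/3 - (p + p*x)/(6*x) (t(x, p) = 4/3 - (p + x*p)/(3*(x + x)) = 4/3 - (p + p*x)/(3*(2*x)) = 4/3 - (p + p*x)*1/(2*x)/3 = 4/3 - (p + p*x)/(6*x))
((3 - 1*8)*t(3, 1))*(-22) = ((3 - 1*8)*((⅙)*(-1*1 - 1*3*(-8 + 1))/3))*(-22) = ((3 - 8)*((⅙)*(⅓)*(-1 - 1*3*(-7))))*(-22) = -5*(-1 + 21)/(6*3)*(-22) = -5*20/(6*3)*(-22) = -5*10/9*(-22) = -50/9*(-22) = 1100/9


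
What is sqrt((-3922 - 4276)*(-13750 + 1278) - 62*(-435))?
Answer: sqrt(102272426) ≈ 10113.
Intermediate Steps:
sqrt((-3922 - 4276)*(-13750 + 1278) - 62*(-435)) = sqrt(-8198*(-12472) + 26970) = sqrt(102245456 + 26970) = sqrt(102272426)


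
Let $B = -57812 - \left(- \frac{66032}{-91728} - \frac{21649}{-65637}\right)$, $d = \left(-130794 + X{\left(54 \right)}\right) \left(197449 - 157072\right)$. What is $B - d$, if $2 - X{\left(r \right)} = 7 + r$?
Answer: $\frac{1307116901584673}{247401} \approx 5.2834 \cdot 10^{9}$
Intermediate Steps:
$X{\left(r \right)} = -5 - r$ ($X{\left(r \right)} = 2 - \left(7 + r\right) = -5 - r$)
$d = -5283451581$ ($d = \left(-130794 - 59\right) \left(197449 - 157072\right) = \left(-130794 - 59\right) 40377 = \left(-130853\right) 40377 = -5283451581$)
$B = - \frac{14303006308}{247401}$ ($B = -57812 - \left(\left(-66032\right) \left(- \frac{1}{91728}\right) - - \frac{21649}{65637}\right) = -57812 - \left(\frac{4127}{5733} + \frac{21649}{65637}\right) = -57812 - \frac{259696}{247401} = - \frac{14303006308}{247401} \approx -57813.0$)
$B - d = - \frac{14303006308}{247401} - -5283451581 = - \frac{14303006308}{247401} + 5283451581 = \frac{1307116901584673}{247401}$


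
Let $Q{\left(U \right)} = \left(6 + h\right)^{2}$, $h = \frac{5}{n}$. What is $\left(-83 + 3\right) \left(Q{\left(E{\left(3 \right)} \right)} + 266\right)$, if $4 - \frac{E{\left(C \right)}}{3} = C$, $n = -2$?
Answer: $-22260$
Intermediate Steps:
$h = - \frac{5}{2}$ ($h = \frac{5}{-2} = 5 \left(- \frac{1}{2}\right) = - \frac{5}{2} \approx -2.5$)
$E{\left(C \right)} = 12 - 3 C$
$Q{\left(U \right)} = \frac{49}{4}$ ($Q{\left(U \right)} = \left(6 - \frac{5}{2}\right)^{2} = \left(\frac{7}{2}\right)^{2} = \frac{49}{4}$)
$\left(-83 + 3\right) \left(Q{\left(E{\left(3 \right)} \right)} + 266\right) = \left(-83 + 3\right) \left(\frac{49}{4} + 266\right) = \left(-80\right) \frac{1113}{4} = -22260$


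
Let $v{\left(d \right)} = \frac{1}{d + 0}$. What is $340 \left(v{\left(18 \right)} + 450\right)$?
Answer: $\frac{1377170}{9} \approx 1.5302 \cdot 10^{5}$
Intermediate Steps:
$v{\left(d \right)} = \frac{1}{d}$
$340 \left(v{\left(18 \right)} + 450\right) = 340 \left(\frac{1}{18} + 450\right) = 340 \cdot \frac{8101}{18} = \frac{1377170}{9}$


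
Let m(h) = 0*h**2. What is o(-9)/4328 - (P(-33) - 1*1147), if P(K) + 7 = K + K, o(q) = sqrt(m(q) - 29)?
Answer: 1220 + I*sqrt(29)/4328 ≈ 1220.0 + 0.0012443*I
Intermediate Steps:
m(h) = 0
o(q) = I*sqrt(29) (o(q) = sqrt(0 - 29) = sqrt(-29) = I*sqrt(29))
P(K) = -7 + 2*K (P(K) = -7 + (K + K) = -7 + 2*K)
o(-9)/4328 - (P(-33) - 1*1147) = (I*sqrt(29))/4328 - ((-7 + 2*(-33)) - 1*1147) = (I*sqrt(29))*(1/4328) - ((-7 - 66) - 1147) = I*sqrt(29)/4328 - (-73 - 1147) = I*sqrt(29)/4328 - 1*(-1220) = I*sqrt(29)/4328 + 1220 = 1220 + I*sqrt(29)/4328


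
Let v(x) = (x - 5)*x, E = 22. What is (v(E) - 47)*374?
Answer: 122298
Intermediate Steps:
v(x) = x*(-5 + x) (v(x) = (-5 + x)*x = x*(-5 + x))
(v(E) - 47)*374 = (22*(-5 + 22) - 47)*374 = (22*17 - 47)*374 = (374 - 47)*374 = 327*374 = 122298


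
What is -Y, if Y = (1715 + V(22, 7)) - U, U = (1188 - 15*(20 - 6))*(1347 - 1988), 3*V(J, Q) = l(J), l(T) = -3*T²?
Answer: -628129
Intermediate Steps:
V(J, Q) = -J² (V(J, Q) = (-3*J²)/3 = -J²)
U = -626898 (U = (1188 - 15*14)*(-641) = (1188 - 210)*(-641) = 978*(-641) = -626898)
Y = 628129 (Y = (1715 - 1*22²) - 1*(-626898) = (1715 - 1*484) + 626898 = (1715 - 484) + 626898 = 1231 + 626898 = 628129)
-Y = -1*628129 = -628129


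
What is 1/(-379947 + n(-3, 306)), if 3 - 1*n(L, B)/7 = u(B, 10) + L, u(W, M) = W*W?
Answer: -1/1035357 ≈ -9.6585e-7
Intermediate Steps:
u(W, M) = W²
n(L, B) = 21 - 7*L - 7*B² (n(L, B) = 21 - 7*(B² + L) = 21 - 7*(L + B²) = 21 + (-7*L - 7*B²) = 21 - 7*L - 7*B²)
1/(-379947 + n(-3, 306)) = 1/(-379947 + (21 - 7*(-3) - 7*306²)) = 1/(-379947 + (21 + 21 - 7*93636)) = 1/(-379947 + (21 + 21 - 655452)) = 1/(-379947 - 655410) = 1/(-1035357) = -1/1035357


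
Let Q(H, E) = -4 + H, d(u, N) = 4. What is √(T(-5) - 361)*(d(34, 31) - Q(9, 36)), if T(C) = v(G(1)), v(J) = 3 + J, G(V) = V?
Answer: -I*√357 ≈ -18.894*I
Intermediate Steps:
T(C) = 4 (T(C) = 3 + 1 = 4)
√(T(-5) - 361)*(d(34, 31) - Q(9, 36)) = √(4 - 361)*(4 - (-4 + 9)) = √(-357)*(4 - 1*5) = (I*√357)*(4 - 5) = (I*√357)*(-1) = -I*√357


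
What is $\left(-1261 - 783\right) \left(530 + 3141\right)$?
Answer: $-7503524$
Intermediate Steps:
$\left(-1261 - 783\right) \left(530 + 3141\right) = \left(-2044\right) 3671 = -7503524$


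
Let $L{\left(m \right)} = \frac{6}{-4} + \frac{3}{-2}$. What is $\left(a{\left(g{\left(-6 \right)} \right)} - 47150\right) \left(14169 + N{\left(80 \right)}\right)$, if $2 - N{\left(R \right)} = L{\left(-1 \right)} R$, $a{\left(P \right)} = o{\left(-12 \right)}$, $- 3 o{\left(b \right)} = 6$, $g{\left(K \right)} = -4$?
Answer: $-679507472$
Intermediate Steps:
$L{\left(m \right)} = -3$ ($L{\left(m \right)} = 6 \left(- \frac{1}{4}\right) + 3 \left(- \frac{1}{2}\right) = - \frac{3}{2} - \frac{3}{2} = -3$)
$o{\left(b \right)} = -2$ ($o{\left(b \right)} = \left(- \frac{1}{3}\right) 6 = -2$)
$a{\left(P \right)} = -2$
$N{\left(R \right)} = 2 + 3 R$ ($N{\left(R \right)} = 2 - - 3 R = 2 + 3 R$)
$\left(a{\left(g{\left(-6 \right)} \right)} - 47150\right) \left(14169 + N{\left(80 \right)}\right) = \left(-2 - 47150\right) \left(14169 + \left(2 + 3 \cdot 80\right)\right) = - 47152 \left(14169 + \left(2 + 240\right)\right) = - 47152 \left(14169 + 242\right) = \left(-47152\right) 14411 = -679507472$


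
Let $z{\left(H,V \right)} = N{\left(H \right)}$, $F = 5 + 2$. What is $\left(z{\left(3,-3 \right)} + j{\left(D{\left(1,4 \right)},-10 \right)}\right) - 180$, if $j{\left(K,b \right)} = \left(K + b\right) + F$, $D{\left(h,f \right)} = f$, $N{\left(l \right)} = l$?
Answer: $-176$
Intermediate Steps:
$F = 7$
$z{\left(H,V \right)} = H$
$j{\left(K,b \right)} = 7 + K + b$ ($j{\left(K,b \right)} = \left(K + b\right) + 7 = 7 + K + b$)
$\left(z{\left(3,-3 \right)} + j{\left(D{\left(1,4 \right)},-10 \right)}\right) - 180 = \left(3 + \left(7 + 4 - 10\right)\right) - 180 = \left(3 + 1\right) - 180 = 4 - 180 = -176$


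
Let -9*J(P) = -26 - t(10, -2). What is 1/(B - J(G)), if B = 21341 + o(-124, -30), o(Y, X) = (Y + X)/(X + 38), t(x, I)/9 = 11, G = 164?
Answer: 36/767083 ≈ 4.6931e-5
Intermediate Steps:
t(x, I) = 99 (t(x, I) = 9*11 = 99)
o(Y, X) = (X + Y)/(38 + X)
J(P) = 125/9 (J(P) = -(-26 - 1*99)/9 = -(-26 - 99)/9 = -⅑*(-125) = 125/9)
B = 85287/4 (B = 21341 + (-30 - 124)/(38 - 30) = 21341 - 154/8 = 21341 + (⅛)*(-154) = 21341 - 77/4 = 85287/4 ≈ 21322.)
1/(B - J(G)) = 1/(85287/4 - 1*125/9) = 1/(85287/4 - 125/9) = 1/(767083/36) = 36/767083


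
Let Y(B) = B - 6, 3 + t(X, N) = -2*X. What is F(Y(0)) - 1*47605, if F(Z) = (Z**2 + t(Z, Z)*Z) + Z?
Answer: -47629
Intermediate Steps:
t(X, N) = -3 - 2*X
Y(B) = -6 + B
F(Z) = Z + Z**2 + Z*(-3 - 2*Z) (F(Z) = (Z**2 + (-3 - 2*Z)*Z) + Z = (Z**2 + Z*(-3 - 2*Z)) + Z = Z + Z**2 + Z*(-3 - 2*Z))
F(Y(0)) - 1*47605 = (-6 + 0)*(-2 - (-6 + 0)) - 1*47605 = -6*(-2 - 1*(-6)) - 47605 = -6*(-2 + 6) - 47605 = -6*4 - 47605 = -24 - 47605 = -47629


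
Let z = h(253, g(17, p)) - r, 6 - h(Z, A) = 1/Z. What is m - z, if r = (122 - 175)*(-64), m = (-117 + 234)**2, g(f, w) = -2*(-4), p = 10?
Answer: 4319976/253 ≈ 17075.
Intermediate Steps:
g(f, w) = 8
m = 13689 (m = 117**2 = 13689)
h(Z, A) = 6 - 1/Z
r = 3392 (r = -53*(-64) = 3392)
z = -856659/253 (z = (6 - 1/253) - 1*3392 = (6 - 1*1/253) - 3392 = (6 - 1/253) - 3392 = 1517/253 - 3392 = -856659/253 ≈ -3386.0)
m - z = 13689 - 1*(-856659/253) = 13689 + 856659/253 = 4319976/253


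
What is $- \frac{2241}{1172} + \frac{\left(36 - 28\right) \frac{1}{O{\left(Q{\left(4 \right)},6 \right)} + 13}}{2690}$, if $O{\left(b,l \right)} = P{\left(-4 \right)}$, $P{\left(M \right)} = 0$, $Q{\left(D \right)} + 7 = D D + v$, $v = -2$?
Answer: $- \frac{39179197}{20492420} \approx -1.9119$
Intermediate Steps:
$Q{\left(D \right)} = -9 + D^{2}$ ($Q{\left(D \right)} = -7 + \left(D D - 2\right) = -7 + \left(D^{2} - 2\right) = -7 + \left(-2 + D^{2}\right) = -9 + D^{2}$)
$O{\left(b,l \right)} = 0$
$- \frac{2241}{1172} + \frac{\left(36 - 28\right) \frac{1}{O{\left(Q{\left(4 \right)},6 \right)} + 13}}{2690} = - \frac{2241}{1172} + \frac{\left(36 - 28\right) \frac{1}{0 + 13}}{2690} = \left(-2241\right) \frac{1}{1172} + \frac{8}{13} \cdot \frac{1}{2690} = - \frac{2241}{1172} + 8 \cdot \frac{1}{13} \cdot \frac{1}{2690} = - \frac{2241}{1172} + \frac{8}{13} \cdot \frac{1}{2690} = - \frac{2241}{1172} + \frac{4}{17485} = - \frac{39179197}{20492420}$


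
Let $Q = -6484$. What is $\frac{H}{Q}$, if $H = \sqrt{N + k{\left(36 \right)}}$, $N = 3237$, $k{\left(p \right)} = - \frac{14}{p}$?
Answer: $- \frac{\sqrt{116518}}{38904} \approx -0.0087741$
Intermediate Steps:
$H = \frac{\sqrt{116518}}{6}$ ($H = \sqrt{3237 - \frac{14}{36}} = \sqrt{3237 - \frac{7}{18}} = \sqrt{\frac{58259}{18}} = \frac{\sqrt{116518}}{6} \approx 56.891$)
$\frac{H}{Q} = \frac{\frac{1}{6} \sqrt{116518}}{-6484} = \frac{\sqrt{116518}}{6} \left(- \frac{1}{6484}\right) = - \frac{\sqrt{116518}}{38904}$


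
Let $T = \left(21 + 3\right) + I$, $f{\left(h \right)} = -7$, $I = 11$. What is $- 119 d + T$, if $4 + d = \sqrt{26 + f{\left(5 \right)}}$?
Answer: $511 - 119 \sqrt{19} \approx -7.709$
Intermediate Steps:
$T = 35$ ($T = \left(21 + 3\right) + 11 = 24 + 11 = 35$)
$d = -4 + \sqrt{19}$ ($d = -4 + \sqrt{26 - 7} = -4 + \sqrt{19} \approx 0.3589$)
$- 119 d + T = - 119 \left(-4 + \sqrt{19}\right) + 35 = \left(476 - 119 \sqrt{19}\right) + 35 = 511 - 119 \sqrt{19}$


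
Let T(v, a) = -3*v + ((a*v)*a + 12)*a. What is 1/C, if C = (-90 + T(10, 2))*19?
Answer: -1/304 ≈ -0.0032895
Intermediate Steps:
T(v, a) = -3*v + a*(12 + v*a**2) (T(v, a) = -3*v + (v*a**2 + 12)*a = -3*v + (12 + v*a**2)*a = -3*v + a*(12 + v*a**2))
C = -304 (C = (-90 + (-3*10 + 12*2 + 10*2**3))*19 = (-90 + (-30 + 24 + 10*8))*19 = (-90 + (-30 + 24 + 80))*19 = (-90 + 74)*19 = -16*19 = -304)
1/C = 1/(-304) = -1/304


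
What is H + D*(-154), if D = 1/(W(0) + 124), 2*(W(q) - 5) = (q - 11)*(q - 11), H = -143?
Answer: -54505/379 ≈ -143.81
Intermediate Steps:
W(q) = 5 + (-11 + q)²/2 (W(q) = 5 + ((q - 11)*(q - 11))/2 = 5 + ((-11 + q)*(-11 + q))/2 = 5 + (-11 + q)²/2)
D = 2/379 (D = 1/((5 + (-11 + 0)²/2) + 124) = 1/((5 + (½)*(-11)²) + 124) = 1/((5 + (½)*121) + 124) = 1/((5 + 121/2) + 124) = 1/(131/2 + 124) = 1/(379/2) = 2/379 ≈ 0.0052770)
H + D*(-154) = -143 + (2/379)*(-154) = -143 - 308/379 = -54505/379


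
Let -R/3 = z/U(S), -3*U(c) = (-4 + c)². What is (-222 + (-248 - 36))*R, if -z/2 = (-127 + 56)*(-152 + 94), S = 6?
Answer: 9376686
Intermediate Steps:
U(c) = -(-4 + c)²/3
z = -8236 (z = -2*(-127 + 56)*(-152 + 94) = -(-142)*(-58) = -2*4118 = -8236)
R = -18531 (R = -(-24708)/((-(-4 + 6)²/3)) = -(-24708)/((-⅓*2²)) = -(-24708)/((-⅓*4)) = -(-24708)/(-4/3) = -(-24708)*(-3)/4 = -3*6177 = -18531)
(-222 + (-248 - 36))*R = (-222 + (-248 - 36))*(-18531) = (-222 - 284)*(-18531) = -506*(-18531) = 9376686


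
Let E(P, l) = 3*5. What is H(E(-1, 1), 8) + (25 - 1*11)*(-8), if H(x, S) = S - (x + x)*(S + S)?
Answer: -584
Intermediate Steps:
E(P, l) = 15
H(x, S) = S - 4*S*x (H(x, S) = S - 2*x*2*S = S - 4*S*x)
H(E(-1, 1), 8) + (25 - 1*11)*(-8) = 8*(1 - 4*15) + (25 - 1*11)*(-8) = 8*(1 - 60) + (25 - 11)*(-8) = 8*(-59) + 14*(-8) = -472 - 112 = -584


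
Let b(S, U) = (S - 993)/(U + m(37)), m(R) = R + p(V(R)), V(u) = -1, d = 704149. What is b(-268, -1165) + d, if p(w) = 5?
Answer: 790760588/1123 ≈ 7.0415e+5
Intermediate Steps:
m(R) = 5 + R (m(R) = R + 5 = 5 + R)
b(S, U) = (-993 + S)/(42 + U) (b(S, U) = (S - 993)/(U + (5 + 37)) = (-993 + S)/(U + 42) = (-993 + S)/(42 + U))
b(-268, -1165) + d = (-993 - 268)/(42 - 1165) + 704149 = -1261/(-1123) + 704149 = -1/1123*(-1261) + 704149 = 1261/1123 + 704149 = 790760588/1123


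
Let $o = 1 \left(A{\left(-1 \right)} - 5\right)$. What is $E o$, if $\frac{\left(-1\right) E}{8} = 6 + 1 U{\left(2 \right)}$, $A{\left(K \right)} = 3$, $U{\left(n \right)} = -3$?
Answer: $48$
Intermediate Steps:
$E = -24$ ($E = - 8 \left(6 + 1 \left(-3\right)\right) = - 8 \left(6 - 3\right) = \left(-8\right) 3 = -24$)
$o = -2$ ($o = 1 \left(3 - 5\right) = 1 \left(-2\right) = -2$)
$E o = \left(-24\right) \left(-2\right) = 48$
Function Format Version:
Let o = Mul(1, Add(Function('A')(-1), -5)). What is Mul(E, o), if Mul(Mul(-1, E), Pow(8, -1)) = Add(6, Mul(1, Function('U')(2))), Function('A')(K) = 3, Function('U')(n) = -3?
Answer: 48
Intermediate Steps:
E = -24 (E = Mul(-8, Add(6, Mul(1, -3))) = Mul(-8, Add(6, -3)) = Mul(-8, 3) = -24)
o = -2 (o = Mul(1, Add(3, -5)) = Mul(1, -2) = -2)
Mul(E, o) = Mul(-24, -2) = 48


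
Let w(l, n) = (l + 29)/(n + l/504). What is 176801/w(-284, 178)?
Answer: -3952739957/32130 ≈ -1.2302e+5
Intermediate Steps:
w(l, n) = (29 + l)/(n + l/504) (w(l, n) = (29 + l)/(n + l*(1/504)) = (29 + l)/(n + l/504))
176801/w(-284, 178) = 176801/((504*(29 - 284)/(-284 + 504*178))) = 176801/((504*(-255)/(-284 + 89712))) = 176801/((504*(-255)/89428)) = 176801/((504*(1/89428)*(-255))) = 176801/(-32130/22357) = 176801*(-22357/32130) = -3952739957/32130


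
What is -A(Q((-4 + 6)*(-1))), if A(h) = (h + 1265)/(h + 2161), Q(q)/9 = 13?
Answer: -691/1139 ≈ -0.60667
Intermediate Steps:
Q(q) = 117 (Q(q) = 9*13 = 117)
A(h) = (1265 + h)/(2161 + h)
-A(Q((-4 + 6)*(-1))) = -(1265 + 117)/(2161 + 117) = -1382/2278 = -1*691/1139 = -691/1139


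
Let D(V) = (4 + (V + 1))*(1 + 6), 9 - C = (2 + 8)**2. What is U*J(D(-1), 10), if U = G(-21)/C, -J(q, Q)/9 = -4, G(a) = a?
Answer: 108/13 ≈ 8.3077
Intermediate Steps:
C = -91 (C = 9 - (2 + 8)**2 = 9 - 1*10**2 = 9 - 1*100 = 9 - 100 = -91)
D(V) = 35 + 7*V (D(V) = (4 + (1 + V))*7 = (5 + V)*7 = 35 + 7*V)
J(q, Q) = 36 (J(q, Q) = -9*(-4) = 36)
U = 3/13 (U = -21/(-91) = -21*(-1/91) = 3/13 ≈ 0.23077)
U*J(D(-1), 10) = (3/13)*36 = 108/13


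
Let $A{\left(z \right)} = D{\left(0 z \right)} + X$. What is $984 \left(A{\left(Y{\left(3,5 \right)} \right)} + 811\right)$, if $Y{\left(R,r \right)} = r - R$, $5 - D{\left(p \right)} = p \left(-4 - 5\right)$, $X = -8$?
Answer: $795072$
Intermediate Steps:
$D{\left(p \right)} = 5 + 9 p$ ($D{\left(p \right)} = 5 - p \left(-4 - 5\right) = 5 - p \left(-9\right) = 5 - - 9 p = 5 + 9 p$)
$A{\left(z \right)} = -3$ ($A{\left(z \right)} = \left(5 + 9 \cdot 0 z\right) - 8 = \left(5 + 9 \cdot 0\right) - 8 = \left(5 + 0\right) - 8 = 5 - 8 = -3$)
$984 \left(A{\left(Y{\left(3,5 \right)} \right)} + 811\right) = 984 \left(-3 + 811\right) = 984 \cdot 808 = 795072$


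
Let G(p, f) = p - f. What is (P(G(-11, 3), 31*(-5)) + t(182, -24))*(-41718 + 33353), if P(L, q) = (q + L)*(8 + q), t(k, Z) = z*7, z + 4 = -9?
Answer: -207050480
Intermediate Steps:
z = -13 (z = -4 - 9 = -13)
t(k, Z) = -91 (t(k, Z) = -13*7 = -91)
P(L, q) = (8 + q)*(L + q) (P(L, q) = (L + q)*(8 + q) = (8 + q)*(L + q))
(P(G(-11, 3), 31*(-5)) + t(182, -24))*(-41718 + 33353) = (((31*(-5))² + 8*(-11 - 1*3) + 8*(31*(-5)) + (-11 - 1*3)*(31*(-5))) - 91)*(-41718 + 33353) = (((-155)² + 8*(-11 - 3) + 8*(-155) + (-11 - 3)*(-155)) - 91)*(-8365) = ((24025 + 8*(-14) - 1240 - 14*(-155)) - 91)*(-8365) = ((24025 - 112 - 1240 + 2170) - 91)*(-8365) = (24843 - 91)*(-8365) = 24752*(-8365) = -207050480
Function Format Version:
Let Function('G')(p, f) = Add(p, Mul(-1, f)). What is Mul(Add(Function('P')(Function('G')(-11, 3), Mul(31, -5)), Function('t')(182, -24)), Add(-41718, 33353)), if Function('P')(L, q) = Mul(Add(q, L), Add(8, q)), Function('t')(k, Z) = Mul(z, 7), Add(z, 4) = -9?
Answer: -207050480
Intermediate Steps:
z = -13 (z = Add(-4, -9) = -13)
Function('t')(k, Z) = -91 (Function('t')(k, Z) = Mul(-13, 7) = -91)
Function('P')(L, q) = Mul(Add(8, q), Add(L, q)) (Function('P')(L, q) = Mul(Add(L, q), Add(8, q)) = Mul(Add(8, q), Add(L, q)))
Mul(Add(Function('P')(Function('G')(-11, 3), Mul(31, -5)), Function('t')(182, -24)), Add(-41718, 33353)) = Mul(Add(Add(Pow(Mul(31, -5), 2), Mul(8, Add(-11, Mul(-1, 3))), Mul(8, Mul(31, -5)), Mul(Add(-11, Mul(-1, 3)), Mul(31, -5))), -91), Add(-41718, 33353)) = Mul(Add(Add(Pow(-155, 2), Mul(8, Add(-11, -3)), Mul(8, -155), Mul(Add(-11, -3), -155)), -91), -8365) = Mul(Add(Add(24025, Mul(8, -14), -1240, Mul(-14, -155)), -91), -8365) = Mul(Add(Add(24025, -112, -1240, 2170), -91), -8365) = Mul(Add(24843, -91), -8365) = Mul(24752, -8365) = -207050480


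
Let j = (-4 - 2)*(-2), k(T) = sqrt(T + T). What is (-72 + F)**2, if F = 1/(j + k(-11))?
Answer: (-630721*I + 124272*sqrt(22))/(2*(-61*I + 12*sqrt(22))) ≈ 5173.6 + 4.0647*I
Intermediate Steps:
k(T) = sqrt(2)*sqrt(T) (k(T) = sqrt(2*T) = sqrt(2)*sqrt(T))
j = 12 (j = -6*(-2) = 12)
F = 1/(12 + I*sqrt(22)) (F = 1/(12 + sqrt(2)*sqrt(-11)) = 1/(12 + sqrt(2)*(I*sqrt(11))) = 1/(12 + I*sqrt(22)) ≈ 0.072289 - 0.028256*I)
(-72 + F)**2 = (-72 + (6/83 - I*sqrt(22)/166))**2 = (-5970/83 - I*sqrt(22)/166)**2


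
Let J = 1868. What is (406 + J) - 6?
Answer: 2268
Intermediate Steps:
(406 + J) - 6 = (406 + 1868) - 6 = 2274 - 6 = 2268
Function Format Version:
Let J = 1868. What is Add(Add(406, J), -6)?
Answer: 2268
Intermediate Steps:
Add(Add(406, J), -6) = Add(Add(406, 1868), -6) = Add(2274, -6) = 2268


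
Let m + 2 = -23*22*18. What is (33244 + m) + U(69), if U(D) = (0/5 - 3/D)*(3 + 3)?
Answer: 555076/23 ≈ 24134.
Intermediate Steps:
U(D) = -18/D (U(D) = (0*(⅕) - 3/D)*6 = (0 - 3/D)*6 = -3/D*6 = -18/D)
m = -9110 (m = -2 - 23*22*18 = -2 - 506*18 = -2 - 9108 = -9110)
(33244 + m) + U(69) = (33244 - 9110) - 18/69 = 24134 - 18*1/69 = 24134 - 6/23 = 555076/23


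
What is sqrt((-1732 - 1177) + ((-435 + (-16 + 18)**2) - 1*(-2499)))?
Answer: 29*I ≈ 29.0*I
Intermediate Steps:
sqrt((-1732 - 1177) + ((-435 + (-16 + 18)**2) - 1*(-2499))) = sqrt(-2909 + ((-435 + 2**2) + 2499)) = sqrt(-2909 + ((-435 + 4) + 2499)) = sqrt(-2909 + (-431 + 2499)) = sqrt(-2909 + 2068) = sqrt(-841) = 29*I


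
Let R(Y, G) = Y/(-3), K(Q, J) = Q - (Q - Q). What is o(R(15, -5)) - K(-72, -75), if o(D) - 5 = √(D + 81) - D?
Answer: 82 + 2*√19 ≈ 90.718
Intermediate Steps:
K(Q, J) = Q (K(Q, J) = Q - 1*0 = Q + 0 = Q)
R(Y, G) = -Y/3 (R(Y, G) = Y*(-⅓) = -Y/3)
o(D) = 5 + √(81 + D) - D (o(D) = 5 + (√(D + 81) - D) = 5 + (√(81 + D) - D) = 5 + √(81 + D) - D)
o(R(15, -5)) - K(-72, -75) = (5 + √(81 - ⅓*15) - (-1)*15/3) - 1*(-72) = (5 + √(81 - 5) - 1*(-5)) + 72 = (5 + √76 + 5) + 72 = (5 + 2*√19 + 5) + 72 = (10 + 2*√19) + 72 = 82 + 2*√19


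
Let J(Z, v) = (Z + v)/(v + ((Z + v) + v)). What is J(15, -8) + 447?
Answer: 4016/9 ≈ 446.22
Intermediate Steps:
J(Z, v) = (Z + v)/(Z + 3*v) (J(Z, v) = (Z + v)/(v + (Z + 2*v)) = (Z + v)/(Z + 3*v))
J(15, -8) + 447 = (15 - 8)/(15 + 3*(-8)) + 447 = 7/(15 - 24) + 447 = 7/(-9) + 447 = -⅑*7 + 447 = -7/9 + 447 = 4016/9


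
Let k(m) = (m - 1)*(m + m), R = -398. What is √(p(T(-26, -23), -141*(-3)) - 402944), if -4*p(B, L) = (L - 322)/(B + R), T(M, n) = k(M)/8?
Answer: I*√319171852510/890 ≈ 634.78*I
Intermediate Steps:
k(m) = 2*m*(-1 + m) (k(m) = (-1 + m)*(2*m) = 2*m*(-1 + m))
T(M, n) = M*(-1 + M)/4 (T(M, n) = (2*M*(-1 + M))/8 = (2*M*(-1 + M))*(⅛) = M*(-1 + M)/4)
p(B, L) = -(-322 + L)/(4*(-398 + B)) (p(B, L) = -(L - 322)/(4*(B - 398)) = -(-322 + L)/(4*(-398 + B)))
√(p(T(-26, -23), -141*(-3)) - 402944) = √((322 - (-141)*(-3))/(4*(-398 + (¼)*(-26)*(-1 - 26))) - 402944) = √((322 - 1*423)/(4*(-398 + (¼)*(-26)*(-27))) - 402944) = √((322 - 423)/(4*(-398 + 351/2)) - 402944) = √((¼)*(-101)/(-445/2) - 402944) = √((¼)*(-2/445)*(-101) - 402944) = √(101/890 - 402944) = √(-358620059/890) = I*√319171852510/890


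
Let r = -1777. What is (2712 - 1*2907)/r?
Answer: 195/1777 ≈ 0.10974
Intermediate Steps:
(2712 - 1*2907)/r = (2712 - 1*2907)/(-1777) = (2712 - 2907)*(-1/1777) = -195*(-1/1777) = 195/1777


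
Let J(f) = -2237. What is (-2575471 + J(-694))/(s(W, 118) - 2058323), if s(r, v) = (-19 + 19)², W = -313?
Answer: 2577708/2058323 ≈ 1.2523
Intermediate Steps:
s(r, v) = 0 (s(r, v) = 0² = 0)
(-2575471 + J(-694))/(s(W, 118) - 2058323) = (-2575471 - 2237)/(0 - 2058323) = -2577708/(-2058323) = -2577708*(-1/2058323) = 2577708/2058323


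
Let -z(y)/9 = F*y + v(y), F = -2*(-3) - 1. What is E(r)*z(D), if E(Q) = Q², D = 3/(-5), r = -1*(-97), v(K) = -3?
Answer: 508086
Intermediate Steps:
r = 97
F = 5 (F = 6 - 1 = 5)
D = -⅗ (D = 3*(-⅕) = -⅗ ≈ -0.60000)
z(y) = 27 - 45*y (z(y) = -9*(5*y - 3) = -9*(-3 + 5*y) = 27 - 45*y)
E(r)*z(D) = 97²*(27 - 45*(-⅗)) = 9409*(27 + 27) = 9409*54 = 508086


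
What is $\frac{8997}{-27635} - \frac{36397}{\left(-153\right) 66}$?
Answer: $\frac{53822317}{16415190} \approx 3.2788$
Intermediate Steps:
$\frac{8997}{-27635} - \frac{36397}{\left(-153\right) 66} = 8997 \left(- \frac{1}{27635}\right) - \frac{36397}{-10098} = - \frac{8997}{27635} - - \frac{2141}{594} = - \frac{8997}{27635} + \frac{2141}{594} = \frac{53822317}{16415190}$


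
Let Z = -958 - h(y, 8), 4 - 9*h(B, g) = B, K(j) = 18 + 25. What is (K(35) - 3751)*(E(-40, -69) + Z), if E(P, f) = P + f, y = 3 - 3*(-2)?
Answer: 3954376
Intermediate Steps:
K(j) = 43
y = 9 (y = 3 + 6 = 9)
h(B, g) = 4/9 - B/9
Z = -8617/9 (Z = -958 - (4/9 - ⅑*9) = -958 - (4/9 - 1) = -958 - 1*(-5/9) = -958 + 5/9 = -8617/9 ≈ -957.44)
(K(35) - 3751)*(E(-40, -69) + Z) = (43 - 3751)*((-40 - 69) - 8617/9) = -3708*(-109 - 8617/9) = -3708*(-9598/9) = 3954376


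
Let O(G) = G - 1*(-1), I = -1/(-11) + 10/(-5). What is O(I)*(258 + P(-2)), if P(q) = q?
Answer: -2560/11 ≈ -232.73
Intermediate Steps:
I = -21/11 (I = -1*(-1/11) + 10*(-⅕) = 1/11 - 2 = -21/11 ≈ -1.9091)
O(G) = 1 + G (O(G) = G + 1 = 1 + G)
O(I)*(258 + P(-2)) = (1 - 21/11)*(258 - 2) = -10/11*256 = -2560/11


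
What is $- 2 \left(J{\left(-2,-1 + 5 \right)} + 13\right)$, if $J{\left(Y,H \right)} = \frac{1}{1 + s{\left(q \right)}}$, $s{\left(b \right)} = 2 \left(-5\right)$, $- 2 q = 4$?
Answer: $- \frac{232}{9} \approx -25.778$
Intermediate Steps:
$q = -2$ ($q = \left(- \frac{1}{2}\right) 4 = -2$)
$s{\left(b \right)} = -10$
$J{\left(Y,H \right)} = - \frac{1}{9}$ ($J{\left(Y,H \right)} = \frac{1}{1 - 10} = \frac{1}{-9} = - \frac{1}{9}$)
$- 2 \left(J{\left(-2,-1 + 5 \right)} + 13\right) = - 2 \left(- \frac{1}{9} + 13\right) = \left(-2\right) \frac{116}{9} = - \frac{232}{9}$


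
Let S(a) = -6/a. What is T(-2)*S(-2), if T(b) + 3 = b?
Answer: -15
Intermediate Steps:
T(b) = -3 + b
T(-2)*S(-2) = (-3 - 2)*(-6/(-2)) = -(-30)*(-1)/2 = -5*3 = -15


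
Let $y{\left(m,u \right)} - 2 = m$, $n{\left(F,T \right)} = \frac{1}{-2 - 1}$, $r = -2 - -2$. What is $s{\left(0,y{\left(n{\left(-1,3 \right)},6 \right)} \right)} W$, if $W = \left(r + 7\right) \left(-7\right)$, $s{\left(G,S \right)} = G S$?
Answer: $0$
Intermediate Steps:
$r = 0$ ($r = -2 + 2 = 0$)
$n{\left(F,T \right)} = - \frac{1}{3}$ ($n{\left(F,T \right)} = \frac{1}{-3} = - \frac{1}{3}$)
$y{\left(m,u \right)} = 2 + m$
$W = -49$ ($W = \left(0 + 7\right) \left(-7\right) = 7 \left(-7\right) = -49$)
$s{\left(0,y{\left(n{\left(-1,3 \right)},6 \right)} \right)} W = 0 \left(2 - \frac{1}{3}\right) \left(-49\right) = 0 \cdot \frac{5}{3} \left(-49\right) = 0 \left(-49\right) = 0$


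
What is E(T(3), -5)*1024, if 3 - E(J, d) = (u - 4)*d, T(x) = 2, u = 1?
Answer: -12288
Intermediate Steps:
E(J, d) = 3 + 3*d (E(J, d) = 3 - (1 - 4)*d = 3 - (-3)*d = 3 + 3*d)
E(T(3), -5)*1024 = (3 + 3*(-5))*1024 = (3 - 15)*1024 = -12*1024 = -12288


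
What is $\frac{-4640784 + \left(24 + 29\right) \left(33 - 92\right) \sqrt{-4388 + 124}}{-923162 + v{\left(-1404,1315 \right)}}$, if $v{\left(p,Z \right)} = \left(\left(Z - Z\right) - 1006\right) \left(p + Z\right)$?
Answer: $\frac{386732}{69469} + \frac{3127 i \sqrt{1066}}{416814} \approx 5.567 + 0.24494 i$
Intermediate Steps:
$v{\left(p,Z \right)} = - 1006 Z - 1006 p$ ($v{\left(p,Z \right)} = \left(0 - 1006\right) \left(Z + p\right) = - 1006 \left(Z + p\right) = - 1006 Z - 1006 p$)
$\frac{-4640784 + \left(24 + 29\right) \left(33 - 92\right) \sqrt{-4388 + 124}}{-923162 + v{\left(-1404,1315 \right)}} = \frac{-4640784 + \left(24 + 29\right) \left(33 - 92\right) \sqrt{-4388 + 124}}{-923162 - -89534} = \frac{-4640784 + 53 \left(-59\right) \sqrt{-4264}}{-923162 + \left(-1322890 + 1412424\right)} = \frac{-4640784 - 3127 \cdot 2 i \sqrt{1066}}{-923162 + 89534} = \frac{-4640784 - 6254 i \sqrt{1066}}{-833628} = \left(-4640784 - 6254 i \sqrt{1066}\right) \left(- \frac{1}{833628}\right) = \frac{386732}{69469} + \frac{3127 i \sqrt{1066}}{416814}$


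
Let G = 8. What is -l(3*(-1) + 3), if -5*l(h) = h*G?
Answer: 0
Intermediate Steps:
l(h) = -8*h/5 (l(h) = -h*8/5 = -8*h/5)
-l(3*(-1) + 3) = -(-8)*(3*(-1) + 3)/5 = -(-8)*(-3 + 3)/5 = -(-8)*0/5 = -1*0 = 0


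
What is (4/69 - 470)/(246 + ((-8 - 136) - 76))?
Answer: -16213/897 ≈ -18.075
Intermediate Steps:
(4/69 - 470)/(246 + ((-8 - 136) - 76)) = (4*(1/69) - 470)/(246 + (-144 - 76)) = (4/69 - 470)/(246 - 220) = -32426/69/26 = -32426/69*1/26 = -16213/897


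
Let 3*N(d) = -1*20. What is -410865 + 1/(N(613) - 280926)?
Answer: -346276200273/842798 ≈ -4.1087e+5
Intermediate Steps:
N(d) = -20/3 (N(d) = (-1*20)/3 = (⅓)*(-20) = -20/3)
-410865 + 1/(N(613) - 280926) = -410865 + 1/(-20/3 - 280926) = -410865 + 1/(-842798/3) = -410865 - 3/842798 = -346276200273/842798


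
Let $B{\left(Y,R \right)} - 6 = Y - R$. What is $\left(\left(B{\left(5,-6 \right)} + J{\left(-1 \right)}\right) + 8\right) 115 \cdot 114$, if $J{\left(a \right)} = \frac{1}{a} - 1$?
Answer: $301530$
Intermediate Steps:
$J{\left(a \right)} = -1 + \frac{1}{a}$
$B{\left(Y,R \right)} = 6 + Y - R$ ($B{\left(Y,R \right)} = 6 - \left(R - Y\right) = 6 + Y - R$)
$\left(\left(B{\left(5,-6 \right)} + J{\left(-1 \right)}\right) + 8\right) 115 \cdot 114 = \left(\left(\left(6 + 5 - -6\right) + \frac{1 - -1}{-1}\right) + 8\right) 115 \cdot 114 = \left(\left(\left(6 + 5 + 6\right) - \left(1 + 1\right)\right) + 8\right) 115 \cdot 114 = \left(\left(17 - 2\right) + 8\right) 115 \cdot 114 = \left(15 + 8\right) 115 \cdot 114 = 23 \cdot 115 \cdot 114 = 2645 \cdot 114 = 301530$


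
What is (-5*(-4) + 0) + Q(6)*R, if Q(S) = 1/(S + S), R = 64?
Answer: 76/3 ≈ 25.333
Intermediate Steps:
Q(S) = 1/(2*S)
(-5*(-4) + 0) + Q(6)*R = (-5*(-4) + 0) + ((½)/6)*64 = (20 + 0) + ((½)*(⅙))*64 = 20 + (1/12)*64 = 20 + 16/3 = 76/3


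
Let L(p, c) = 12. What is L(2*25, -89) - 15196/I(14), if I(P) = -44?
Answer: 3931/11 ≈ 357.36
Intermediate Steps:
L(2*25, -89) - 15196/I(14) = 12 - 15196/(-44) = 12 - 15196*(-1)/44 = 12 - 1*(-3799/11) = 12 + 3799/11 = 3931/11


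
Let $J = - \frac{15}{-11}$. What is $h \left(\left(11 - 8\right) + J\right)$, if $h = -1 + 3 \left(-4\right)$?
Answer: $- \frac{624}{11} \approx -56.727$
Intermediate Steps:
$J = \frac{15}{11}$ ($J = \left(-15\right) \left(- \frac{1}{11}\right) = \frac{15}{11} \approx 1.3636$)
$h = -13$ ($h = -1 - 12 = -13$)
$h \left(\left(11 - 8\right) + J\right) = - 13 \left(\left(11 - 8\right) + \frac{15}{11}\right) = - 13 \left(3 + \frac{15}{11}\right) = \left(-13\right) \frac{48}{11} = - \frac{624}{11}$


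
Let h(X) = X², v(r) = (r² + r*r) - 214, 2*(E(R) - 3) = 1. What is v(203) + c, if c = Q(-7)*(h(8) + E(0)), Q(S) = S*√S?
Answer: 82204 - 945*I*√7/2 ≈ 82204.0 - 1250.1*I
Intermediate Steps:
E(R) = 7/2 (E(R) = 3 + (½)*1 = 3 + ½ = 7/2)
v(r) = -214 + 2*r² (v(r) = (r² + r²) - 214 = 2*r² - 214 = -214 + 2*r²)
Q(S) = S^(3/2)
c = -945*I*√7/2 (c = (-7)^(3/2)*(8² + 7/2) = (-7*I*√7)*(64 + 7/2) = -7*I*√7*(135/2) = -945*I*√7/2 ≈ -1250.1*I)
v(203) + c = (-214 + 2*203²) - 945*I*√7/2 = (-214 + 2*41209) - 945*I*√7/2 = (-214 + 82418) - 945*I*√7/2 = 82204 - 945*I*√7/2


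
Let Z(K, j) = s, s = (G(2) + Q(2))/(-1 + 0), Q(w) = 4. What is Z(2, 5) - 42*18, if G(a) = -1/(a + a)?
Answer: -3039/4 ≈ -759.75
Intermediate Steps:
G(a) = -1/(2*a)
s = -15/4 (s = (-½/2 + 4)/(-1 + 0) = (-½*½ + 4)/(-1) = (-¼ + 4)*(-1) = (15/4)*(-1) = -15/4 ≈ -3.7500)
Z(K, j) = -15/4
Z(2, 5) - 42*18 = -15/4 - 42*18 = -15/4 - 756 = -3039/4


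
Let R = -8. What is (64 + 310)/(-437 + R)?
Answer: -374/445 ≈ -0.84045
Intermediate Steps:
(64 + 310)/(-437 + R) = (64 + 310)/(-437 - 8) = 374/(-445) = 374*(-1/445) = -374/445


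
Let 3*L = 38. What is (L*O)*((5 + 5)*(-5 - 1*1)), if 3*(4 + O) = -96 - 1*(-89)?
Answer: 14440/3 ≈ 4813.3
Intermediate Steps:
O = -19/3 (O = -4 + (-96 - 1*(-89))/3 = -4 + (-96 + 89)/3 = -4 + (⅓)*(-7) = -4 - 7/3 = -19/3 ≈ -6.3333)
L = 38/3 (L = (⅓)*38 = 38/3 ≈ 12.667)
(L*O)*((5 + 5)*(-5 - 1*1)) = ((38/3)*(-19/3))*((5 + 5)*(-5 - 1*1)) = -7220*(-5 - 1)/9 = -7220*(-6)/9 = -722/9*(-60) = 14440/3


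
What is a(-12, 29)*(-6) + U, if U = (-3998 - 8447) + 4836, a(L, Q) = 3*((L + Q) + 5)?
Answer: -8005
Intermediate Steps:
a(L, Q) = 15 + 3*L + 3*Q (a(L, Q) = 3*(5 + L + Q) = 15 + 3*L + 3*Q)
U = -7609 (U = -12445 + 4836 = -7609)
a(-12, 29)*(-6) + U = (15 + 3*(-12) + 3*29)*(-6) - 7609 = (15 - 36 + 87)*(-6) - 7609 = 66*(-6) - 7609 = -396 - 7609 = -8005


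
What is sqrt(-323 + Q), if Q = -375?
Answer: I*sqrt(698) ≈ 26.42*I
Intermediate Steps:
sqrt(-323 + Q) = sqrt(-323 - 375) = sqrt(-698) = I*sqrt(698)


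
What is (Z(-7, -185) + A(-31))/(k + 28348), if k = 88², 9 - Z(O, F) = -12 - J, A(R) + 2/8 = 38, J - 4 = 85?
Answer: 591/144368 ≈ 0.0040937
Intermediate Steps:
J = 89 (J = 4 + 85 = 89)
A(R) = 151/4 (A(R) = -¼ + 38 = 151/4)
Z(O, F) = 110 (Z(O, F) = 9 - (-12 - 1*89) = 9 - (-12 - 89) = 9 - 1*(-101) = 9 + 101 = 110)
k = 7744
(Z(-7, -185) + A(-31))/(k + 28348) = (110 + 151/4)/(7744 + 28348) = (591/4)/36092 = (591/4)*(1/36092) = 591/144368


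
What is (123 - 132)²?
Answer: 81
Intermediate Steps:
(123 - 132)² = (-9)² = 81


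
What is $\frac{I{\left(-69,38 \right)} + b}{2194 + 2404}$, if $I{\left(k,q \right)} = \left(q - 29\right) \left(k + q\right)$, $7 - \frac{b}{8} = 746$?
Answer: $- \frac{6191}{4598} \approx -1.3465$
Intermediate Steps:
$b = -5912$ ($b = 56 - 5968 = -5912$)
$I{\left(k,q \right)} = \left(-29 + q\right) \left(k + q\right)$
$\frac{I{\left(-69,38 \right)} + b}{2194 + 2404} = \frac{\left(38^{2} - -2001 - 1102 - 2622\right) - 5912}{2194 + 2404} = \frac{\left(1444 + 2001 - 1102 - 2622\right) - 5912}{4598} = \left(-279 - 5912\right) \frac{1}{4598} = \left(-6191\right) \frac{1}{4598} = - \frac{6191}{4598}$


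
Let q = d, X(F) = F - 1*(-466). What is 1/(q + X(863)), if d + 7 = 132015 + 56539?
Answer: 1/189876 ≈ 5.2666e-6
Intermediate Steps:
X(F) = 466 + F (X(F) = F + 466 = 466 + F)
d = 188547 (d = -7 + (132015 + 56539) = -7 + 188554 = 188547)
q = 188547
1/(q + X(863)) = 1/(188547 + (466 + 863)) = 1/(188547 + 1329) = 1/189876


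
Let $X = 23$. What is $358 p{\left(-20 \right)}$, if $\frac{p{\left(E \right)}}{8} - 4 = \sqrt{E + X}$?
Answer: $11456 + 2864 \sqrt{3} \approx 16417.0$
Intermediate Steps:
$p{\left(E \right)} = 32 + 8 \sqrt{23 + E}$ ($p{\left(E \right)} = 32 + 8 \sqrt{E + 23} = 32 + 8 \sqrt{23 + E}$)
$358 p{\left(-20 \right)} = 358 \left(32 + 8 \sqrt{23 - 20}\right) = 358 \left(32 + 8 \sqrt{3}\right) = 11456 + 2864 \sqrt{3}$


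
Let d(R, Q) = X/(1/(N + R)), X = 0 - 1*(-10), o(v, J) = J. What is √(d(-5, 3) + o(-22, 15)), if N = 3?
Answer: I*√5 ≈ 2.2361*I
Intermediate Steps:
X = 10 (X = 0 + 10 = 10)
d(R, Q) = 30 + 10*R (d(R, Q) = 10/(1/(3 + R)) = 10*(3 + R) = 30 + 10*R)
√(d(-5, 3) + o(-22, 15)) = √((30 + 10*(-5)) + 15) = √((30 - 50) + 15) = √(-20 + 15) = √(-5) = I*√5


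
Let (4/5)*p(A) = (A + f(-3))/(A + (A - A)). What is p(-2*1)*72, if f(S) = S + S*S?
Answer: -180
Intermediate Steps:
f(S) = S + S**2
p(A) = 5*(6 + A)/(4*A) (p(A) = 5*((A - 3*(1 - 3))/(A + (A - A)))/4 = 5*((A - 3*(-2))/(A + 0))/4 = 5*((A + 6)/A)/4 = 5*((6 + A)/A)/4 = 5*(6 + A)/(4*A))
p(-2*1)*72 = (5*(6 - 2*1)/(4*((-2*1))))*72 = ((5/4)*(6 - 2)/(-2))*72 = ((5/4)*(-1/2)*4)*72 = -5/2*72 = -180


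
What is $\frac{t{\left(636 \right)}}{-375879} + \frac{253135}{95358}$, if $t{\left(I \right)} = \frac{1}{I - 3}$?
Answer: $\frac{20076255538529}{7562887702902} \approx 2.6546$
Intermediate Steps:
$t{\left(I \right)} = \frac{1}{-3 + I}$
$\frac{t{\left(636 \right)}}{-375879} + \frac{253135}{95358} = \frac{1}{\left(-3 + 636\right) \left(-375879\right)} + \frac{253135}{95358} = \frac{1}{633} \left(- \frac{1}{375879}\right) + 253135 \cdot \frac{1}{95358} = \frac{1}{633} \left(- \frac{1}{375879}\right) + \frac{253135}{95358} = - \frac{1}{237931407} + \frac{253135}{95358} = \frac{20076255538529}{7562887702902}$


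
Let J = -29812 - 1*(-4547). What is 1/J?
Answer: -1/25265 ≈ -3.9580e-5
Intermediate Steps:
J = -25265 (J = -29812 + 4547 = -25265)
1/J = 1/(-25265) = -1/25265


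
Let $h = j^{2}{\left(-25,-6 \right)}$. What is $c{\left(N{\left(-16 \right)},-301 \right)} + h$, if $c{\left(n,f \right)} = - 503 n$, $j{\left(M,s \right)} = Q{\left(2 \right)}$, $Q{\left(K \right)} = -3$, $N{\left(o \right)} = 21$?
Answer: $-10554$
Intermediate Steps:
$j{\left(M,s \right)} = -3$
$h = 9$ ($h = \left(-3\right)^{2} = 9$)
$c{\left(N{\left(-16 \right)},-301 \right)} + h = \left(-503\right) 21 + 9 = -10563 + 9 = -10554$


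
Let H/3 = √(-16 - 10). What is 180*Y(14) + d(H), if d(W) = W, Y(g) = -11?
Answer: -1980 + 3*I*√26 ≈ -1980.0 + 15.297*I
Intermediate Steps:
H = 3*I*√26 (H = 3*√(-16 - 10) = 3*√(-26) = 3*(I*√26) = 3*I*√26 ≈ 15.297*I)
180*Y(14) + d(H) = 180*(-11) + 3*I*√26 = -1980 + 3*I*√26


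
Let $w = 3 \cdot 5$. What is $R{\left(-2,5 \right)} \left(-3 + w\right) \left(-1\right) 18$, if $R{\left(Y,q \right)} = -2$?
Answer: $432$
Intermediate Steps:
$w = 15$
$R{\left(-2,5 \right)} \left(-3 + w\right) \left(-1\right) 18 = - 2 \left(-3 + 15\right) \left(-1\right) 18 = - 2 \cdot 12 \left(-1\right) 18 = \left(-2\right) \left(-12\right) 18 = 24 \cdot 18 = 432$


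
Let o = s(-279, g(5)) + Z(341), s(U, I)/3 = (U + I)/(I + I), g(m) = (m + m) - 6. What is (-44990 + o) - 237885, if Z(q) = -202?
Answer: -2265441/8 ≈ -2.8318e+5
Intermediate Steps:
g(m) = -6 + 2*m (g(m) = 2*m - 6 = -6 + 2*m)
s(U, I) = 3*(I + U)/(2*I) (s(U, I) = 3*((U + I)/(I + I)) = 3*((I + U)/((2*I))) = 3*((I + U)*(1/(2*I))) = 3*((I + U)/(2*I)) = 3*(I + U)/(2*I))
o = -2441/8 (o = 3*((-6 + 2*5) - 279)/(2*(-6 + 2*5)) - 202 = 3*((-6 + 10) - 279)/(2*(-6 + 10)) - 202 = (3/2)*(4 - 279)/4 - 202 = (3/2)*(¼)*(-275) - 202 = -825/8 - 202 = -2441/8 ≈ -305.13)
(-44990 + o) - 237885 = (-44990 - 2441/8) - 237885 = -362361/8 - 237885 = -2265441/8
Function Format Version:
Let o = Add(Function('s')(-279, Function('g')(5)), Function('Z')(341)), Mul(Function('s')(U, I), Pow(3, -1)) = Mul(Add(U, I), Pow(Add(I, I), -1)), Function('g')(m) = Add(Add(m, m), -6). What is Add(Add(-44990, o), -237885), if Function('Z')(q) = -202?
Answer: Rational(-2265441, 8) ≈ -2.8318e+5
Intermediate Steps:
Function('g')(m) = Add(-6, Mul(2, m)) (Function('g')(m) = Add(Mul(2, m), -6) = Add(-6, Mul(2, m)))
Function('s')(U, I) = Mul(Rational(3, 2), Pow(I, -1), Add(I, U)) (Function('s')(U, I) = Mul(3, Mul(Add(U, I), Pow(Add(I, I), -1))) = Mul(3, Mul(Add(I, U), Pow(Mul(2, I), -1))) = Mul(3, Mul(Add(I, U), Mul(Rational(1, 2), Pow(I, -1)))) = Mul(3, Mul(Rational(1, 2), Pow(I, -1), Add(I, U))) = Mul(Rational(3, 2), Pow(I, -1), Add(I, U)))
o = Rational(-2441, 8) (o = Add(Mul(Rational(3, 2), Pow(Add(-6, Mul(2, 5)), -1), Add(Add(-6, Mul(2, 5)), -279)), -202) = Add(Mul(Rational(3, 2), Pow(Add(-6, 10), -1), Add(Add(-6, 10), -279)), -202) = Add(Mul(Rational(3, 2), Pow(4, -1), Add(4, -279)), -202) = Add(Mul(Rational(3, 2), Rational(1, 4), -275), -202) = Add(Rational(-825, 8), -202) = Rational(-2441, 8) ≈ -305.13)
Add(Add(-44990, o), -237885) = Add(Add(-44990, Rational(-2441, 8)), -237885) = Add(Rational(-362361, 8), -237885) = Rational(-2265441, 8)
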